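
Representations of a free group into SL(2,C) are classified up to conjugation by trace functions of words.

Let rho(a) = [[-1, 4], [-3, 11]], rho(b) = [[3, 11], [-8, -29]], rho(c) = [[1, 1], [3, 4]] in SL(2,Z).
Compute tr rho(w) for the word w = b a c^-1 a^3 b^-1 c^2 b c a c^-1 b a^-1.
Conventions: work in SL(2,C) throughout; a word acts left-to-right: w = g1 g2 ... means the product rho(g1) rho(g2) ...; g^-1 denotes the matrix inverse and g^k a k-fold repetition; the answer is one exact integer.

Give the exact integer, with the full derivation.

-7295523800482

rho(b) = [[3, 11], [-8, -29]]
... * rho(a) = [[-1, 4], [-3, 11]]  ->  [[-36, 133], [95, -351]]
... * rho(c^-1) = [[4, -1], [-3, 1]]  ->  [[-543, 169], [1433, -446]]
... * rho(a) = [[-1, 4], [-3, 11]]  ->  [[36, -313], [-95, 826]]
... * rho(a) = [[-1, 4], [-3, 11]]  ->  [[903, -3299], [-2383, 8706]]
... * rho(a) = [[-1, 4], [-3, 11]]  ->  [[8994, -32677], [-23735, 86234]]
... * rho(b^-1) = [[-29, -11], [8, 3]]  ->  [[-522242, -196965], [1378187, 519787]]
... * rho(c) = [[1, 1], [3, 4]]  ->  [[-1113137, -1310102], [2937548, 3457335]]
... * rho(c) = [[1, 1], [3, 4]]  ->  [[-5043443, -6353545], [13309553, 16766888]]
... * rho(b) = [[3, 11], [-8, -29]]  ->  [[35698031, 128774932], [-94206445, -339834669]]
... * rho(c) = [[1, 1], [3, 4]]  ->  [[422022827, 550797759], [-1113710452, -1453545121]]
... * rho(a) = [[-1, 4], [-3, 11]]  ->  [[-2074416104, 7746866657], [5474345815, -20443838139]]
... * rho(c^-1) = [[4, -1], [-3, 1]]  ->  [[-31538264387, 9821282761], [83228897677, -25918183954]]
... * rho(b) = [[3, 11], [-8, -29]]  ->  [[-173185055249, -631738108326], [457032164663, 1667145209113]]
... * rho(a^-1) = [[11, -4], [3, -1]]  ->  [[-3800249932717, 1324478329322], [10028789438632, -3495273867765]]
tr = -3800249932717 + -3495273867765 = -7295523800482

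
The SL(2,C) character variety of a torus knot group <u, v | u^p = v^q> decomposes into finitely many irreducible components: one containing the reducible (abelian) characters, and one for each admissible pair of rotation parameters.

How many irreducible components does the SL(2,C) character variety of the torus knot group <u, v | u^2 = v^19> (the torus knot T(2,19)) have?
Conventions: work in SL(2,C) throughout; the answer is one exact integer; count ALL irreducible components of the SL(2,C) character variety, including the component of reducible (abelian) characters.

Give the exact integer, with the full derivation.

For T(2,19): irreducibility forces the central element u^2 = v^19 to one of +I, -I.
On an irreducible component, tr(u) is locked at 2*cos(pi*alpha/2) for some alpha in 1..1, and tr(v) at 2*cos(pi*beta/19) for some beta in 1..18.
The two central values (-1)^alpha I and (-1)^beta I must be the same matrix, so alpha and beta share a parity.
count pairs: odd alpha (1 choices) x odd beta (9), plus even alpha (0) x even beta (9): 1*9 + 0*9 = 9.
Total: 9 irreducible-character components + 1 reducible (abelian) component = 10.

10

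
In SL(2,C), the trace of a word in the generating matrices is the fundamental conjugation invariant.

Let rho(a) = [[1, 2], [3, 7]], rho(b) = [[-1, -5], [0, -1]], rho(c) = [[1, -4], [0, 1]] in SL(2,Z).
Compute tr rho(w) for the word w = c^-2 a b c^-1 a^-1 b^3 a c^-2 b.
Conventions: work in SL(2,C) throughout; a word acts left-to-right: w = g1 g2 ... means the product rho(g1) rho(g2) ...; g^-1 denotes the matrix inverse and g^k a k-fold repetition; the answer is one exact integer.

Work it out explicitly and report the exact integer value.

86122

rho(c^-1) = [[1, 4], [0, 1]]
... * rho(c^-1) = [[1, 4], [0, 1]]  ->  [[1, 8], [0, 1]]
... * rho(a) = [[1, 2], [3, 7]]  ->  [[25, 58], [3, 7]]
... * rho(b) = [[-1, -5], [0, -1]]  ->  [[-25, -183], [-3, -22]]
... * rho(c^-1) = [[1, 4], [0, 1]]  ->  [[-25, -283], [-3, -34]]
... * rho(a^-1) = [[7, -2], [-3, 1]]  ->  [[674, -233], [81, -28]]
... * rho(b) = [[-1, -5], [0, -1]]  ->  [[-674, -3137], [-81, -377]]
... * rho(b) = [[-1, -5], [0, -1]]  ->  [[674, 6507], [81, 782]]
... * rho(b) = [[-1, -5], [0, -1]]  ->  [[-674, -9877], [-81, -1187]]
... * rho(a) = [[1, 2], [3, 7]]  ->  [[-30305, -70487], [-3642, -8471]]
... * rho(c^-1) = [[1, 4], [0, 1]]  ->  [[-30305, -191707], [-3642, -23039]]
... * rho(c^-1) = [[1, 4], [0, 1]]  ->  [[-30305, -312927], [-3642, -37607]]
... * rho(b) = [[-1, -5], [0, -1]]  ->  [[30305, 464452], [3642, 55817]]
tr = 30305 + 55817 = 86122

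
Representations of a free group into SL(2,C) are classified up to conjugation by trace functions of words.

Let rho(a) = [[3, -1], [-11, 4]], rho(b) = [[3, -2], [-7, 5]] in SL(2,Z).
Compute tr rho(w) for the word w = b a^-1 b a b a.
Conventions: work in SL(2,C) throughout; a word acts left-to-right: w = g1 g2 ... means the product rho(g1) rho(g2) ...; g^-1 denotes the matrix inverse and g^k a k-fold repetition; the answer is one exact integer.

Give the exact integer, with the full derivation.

rho(b) = [[3, -2], [-7, 5]]
... * rho(a^-1) = [[4, 1], [11, 3]]  ->  [[-10, -3], [27, 8]]
... * rho(b) = [[3, -2], [-7, 5]]  ->  [[-9, 5], [25, -14]]
... * rho(a) = [[3, -1], [-11, 4]]  ->  [[-82, 29], [229, -81]]
... * rho(b) = [[3, -2], [-7, 5]]  ->  [[-449, 309], [1254, -863]]
... * rho(a) = [[3, -1], [-11, 4]]  ->  [[-4746, 1685], [13255, -4706]]
tr = -4746 + -4706 = -9452

-9452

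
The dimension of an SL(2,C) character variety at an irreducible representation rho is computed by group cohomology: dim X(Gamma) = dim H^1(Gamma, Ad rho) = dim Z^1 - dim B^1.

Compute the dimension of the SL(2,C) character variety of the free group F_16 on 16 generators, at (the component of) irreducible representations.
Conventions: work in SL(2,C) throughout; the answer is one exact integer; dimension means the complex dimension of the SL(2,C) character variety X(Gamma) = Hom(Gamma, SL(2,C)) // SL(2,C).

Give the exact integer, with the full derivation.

45

Gamma = F_16 has 16 generators and no relators.
So Z^1 = (sl_2)^16 in full: dim Z^1 = 48.
At an irreducible rho the centralizer of the image in sl_2 is 0, so the coboundary map sl_2 -> Z^1 is injective: dim B^1 = 3.
dim H^1 = 48 - 3 = 45, which is dim X.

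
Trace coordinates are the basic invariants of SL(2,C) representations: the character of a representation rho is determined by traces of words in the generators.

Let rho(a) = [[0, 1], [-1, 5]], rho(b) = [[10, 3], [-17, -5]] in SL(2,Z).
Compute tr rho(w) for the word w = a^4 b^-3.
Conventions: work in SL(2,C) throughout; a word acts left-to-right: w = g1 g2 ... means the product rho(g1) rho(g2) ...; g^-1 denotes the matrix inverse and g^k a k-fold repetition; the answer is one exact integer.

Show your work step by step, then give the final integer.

187685

rho(a) = [[0, 1], [-1, 5]]
... * rho(a) = [[0, 1], [-1, 5]]  ->  [[-1, 5], [-5, 24]]
... * rho(a) = [[0, 1], [-1, 5]]  ->  [[-5, 24], [-24, 115]]
... * rho(a) = [[0, 1], [-1, 5]]  ->  [[-24, 115], [-115, 551]]
... * rho(b^-1) = [[-5, -3], [17, 10]]  ->  [[2075, 1222], [9942, 5855]]
... * rho(b^-1) = [[-5, -3], [17, 10]]  ->  [[10399, 5995], [49825, 28724]]
... * rho(b^-1) = [[-5, -3], [17, 10]]  ->  [[49920, 28753], [239183, 137765]]
tr = 49920 + 137765 = 187685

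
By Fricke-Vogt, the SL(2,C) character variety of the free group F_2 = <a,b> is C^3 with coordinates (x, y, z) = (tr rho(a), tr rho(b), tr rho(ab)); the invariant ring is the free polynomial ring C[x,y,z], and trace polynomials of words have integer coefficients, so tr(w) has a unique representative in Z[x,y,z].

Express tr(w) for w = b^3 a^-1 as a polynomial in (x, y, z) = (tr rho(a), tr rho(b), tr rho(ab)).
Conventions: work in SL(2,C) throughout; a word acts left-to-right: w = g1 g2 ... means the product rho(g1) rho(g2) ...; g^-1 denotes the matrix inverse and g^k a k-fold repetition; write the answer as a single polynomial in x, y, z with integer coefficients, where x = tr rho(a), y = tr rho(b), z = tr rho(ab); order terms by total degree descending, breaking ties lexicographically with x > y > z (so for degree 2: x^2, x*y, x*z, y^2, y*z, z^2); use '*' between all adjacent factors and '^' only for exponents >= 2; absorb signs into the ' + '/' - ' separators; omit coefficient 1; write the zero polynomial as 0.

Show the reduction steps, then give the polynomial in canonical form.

x*y^3 - y^2*z - 2*x*y + z

and tr(b^2) = tr(b) tr(b) - tr(1)   [square of b] = y^2 - 2
and tr(b^3) = tr(b) tr(b^2) - tr(b)   [square of b] = y^3 - 3*y
next, tr(b a b) = tr(b) tr(a b) - tr(a)   [square of b] = y*z - x
and tr(b^3 a) = tr(b) tr(b a b) - tr(b a)   [square of b] = y^2*z - x*y - z
tr(b^3 a^-1) = tr(b^3) tr(a) - tr(b^3 a)   [inverse elimination on a] = x*y^3 - y^2*z - 2*x*y + z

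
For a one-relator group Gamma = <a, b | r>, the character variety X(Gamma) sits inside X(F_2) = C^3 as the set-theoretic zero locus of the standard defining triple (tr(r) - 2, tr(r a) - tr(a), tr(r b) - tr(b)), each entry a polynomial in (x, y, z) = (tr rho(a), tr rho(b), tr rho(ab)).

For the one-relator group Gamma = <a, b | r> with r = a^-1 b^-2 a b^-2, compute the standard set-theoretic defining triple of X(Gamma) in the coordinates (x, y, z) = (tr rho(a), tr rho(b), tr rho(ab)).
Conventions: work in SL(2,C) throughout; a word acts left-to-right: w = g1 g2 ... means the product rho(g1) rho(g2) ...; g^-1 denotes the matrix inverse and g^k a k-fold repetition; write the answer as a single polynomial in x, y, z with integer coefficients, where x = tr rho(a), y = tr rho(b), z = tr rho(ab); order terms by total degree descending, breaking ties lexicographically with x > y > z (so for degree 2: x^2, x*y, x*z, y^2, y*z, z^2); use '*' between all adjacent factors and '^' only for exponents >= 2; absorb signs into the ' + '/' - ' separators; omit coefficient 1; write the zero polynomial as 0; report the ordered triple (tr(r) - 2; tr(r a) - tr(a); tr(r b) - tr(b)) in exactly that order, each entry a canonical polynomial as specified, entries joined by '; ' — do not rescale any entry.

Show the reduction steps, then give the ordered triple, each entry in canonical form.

trace(b^-1 a) = trace(a)*trace(b) - trace(a b)  (eliminate b^-1) = x*y - z
trace(a b^-2) = trace(b^-1 a)*trace(b) - trace(b^-1 a b)  (eliminate b^-1) = x*y^2 - y*z - x
trace(a b^-3) = trace(a b^-2)*trace(b) - trace(a b^-1)  (eliminate b^-1) = x*y^3 - y^2*z - 2*x*y + z
apply: trace(b^-2 a b^-2) = trace(a b^-3)*trace(b) - trace(a b^-2)  (eliminate b^-1) = x*y^4 - y^3*z - 3*x*y^2 + 2*y*z + x
apply: trace(a^2) = trace(a)*trace(a) - trace(1)  (reduce the a square) = x^2 - 2
trace(a^2 b) = trace(a)*trace(b a) - trace(b)  (reduce the a square) = x*z - y
apply: trace(a b^-1 a) = trace(a^2)*trace(b) - trace(a^2 b)  (eliminate b^-1) = x^2*y - x*z - y
trace(a b a b) = trace(a b)*trace(a b) - trace(1)  (split on a) = z^2 - 2
apply: trace(a b^-1 a b) = trace(a b a)*trace(b) - trace(a b a b)  (eliminate b^-1) = x*y*z - y^2 - z^2 + 2
trace(a b^-1 a b^-1) = trace(a b^-1 a)*trace(b) - trace(a b^-1 a b)  (eliminate b^-1) = x^2*y^2 - 2*x*y*z + z^2 - 2
apply: trace(a b^-2 a b^-1) = trace(a b^-1 a b^-1)*trace(b) - trace(a b^-1 a)  (eliminate b^-1) = x^2*y^3 - 2*x*y^2*z - x^2*y + y*z^2 + x*z - y
apply: trace(a b^-2 a) = trace(b^-1 a^2)*trace(b) - trace(b^-1 a^2 b)  (eliminate b^-1) = x^2*y^2 - x*y*z - x^2 - y^2 + 2
use: trace(b^-2 a b^-2 a) = trace(a b^-2 a b^-1)*trace(b) - trace(a b^-2 a)  (eliminate b^-1) = x^2*y^4 - 2*x*y^3*z - 2*x^2*y^2 + y^2*z^2 + 2*x*y*z + x^2 - 2
trace(a^-1 b^-2 a b^-2) = trace(b^-2 a b^-2)*trace(a) - trace(b^-2 a b^-2 a)  (eliminate a^-1) = x*y^3*z - x^2*y^2 - y^2*z^2 + 2
trace(b^-2) = trace(b^-1)*trace(b) - trace(1) = y^2 - 2
apply: trace(b a b) = trace(b)*trace(a b) - trace(a) = y*z - x
apply: trace(a b a^-1 b) = trace(b a b)*trace(a) - trace(b a b a) = x*y*z - x^2 - z^2 + 2
use: trace(b^-1 a b a^-1) = trace(a b a^-1)*trace(b) - trace(a b a^-1 b) = -x*y*z + x^2 + y^2 + z^2 - 2
trace(a^-1 b^-2 a b) = trace(b^-1 a b a^-1)*trace(b) - trace(b^-1 a b a^-1 b) = -x*y^2*z + x^2*y + y^3 + y*z^2 - 3*y
trace(a^-1 b^-2 a b^-1) = trace(a^-1 b^-2 a)*trace(b) - trace(a^-1 b^-2 a b) = x*y^2*z - x^2*y - y*z^2 + y
assemble the triple (trace(r) - 2; trace(r a) - x; trace(r b) - y)

x*y^3*z - x^2*y^2 - y^2*z^2; x*y^4 - y^3*z - 3*x*y^2 + 2*y*z; x*y^2*z - x^2*y - y*z^2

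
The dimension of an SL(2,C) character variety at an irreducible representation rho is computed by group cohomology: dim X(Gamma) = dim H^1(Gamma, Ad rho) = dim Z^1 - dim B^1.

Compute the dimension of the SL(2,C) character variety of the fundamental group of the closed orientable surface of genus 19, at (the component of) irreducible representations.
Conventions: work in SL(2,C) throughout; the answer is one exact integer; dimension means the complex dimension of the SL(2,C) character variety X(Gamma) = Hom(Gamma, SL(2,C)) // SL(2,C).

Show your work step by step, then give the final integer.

Gamma = pi_1(Sigma_19) = < a_1, b_1, ..., a_19, b_19 | prod [a_i, b_i] > has 2g = 38 generators and 1 relator.
A cocycle assigns one sl_2 vector per generator subject to the relator condition d_2(z) = 0: dim of the unconstrained space is 3*2g = 114.
d_2 is surjective at irreducible rho (its cokernel H^2 is dual to H^0 = 0), so dim Z^1 = 114 - 3 = 111.
Coboundaries contribute dim B^1 = 3 (injective at irreducible rho).
dim H^1 = 111 - 3 = 108 = dim X.

108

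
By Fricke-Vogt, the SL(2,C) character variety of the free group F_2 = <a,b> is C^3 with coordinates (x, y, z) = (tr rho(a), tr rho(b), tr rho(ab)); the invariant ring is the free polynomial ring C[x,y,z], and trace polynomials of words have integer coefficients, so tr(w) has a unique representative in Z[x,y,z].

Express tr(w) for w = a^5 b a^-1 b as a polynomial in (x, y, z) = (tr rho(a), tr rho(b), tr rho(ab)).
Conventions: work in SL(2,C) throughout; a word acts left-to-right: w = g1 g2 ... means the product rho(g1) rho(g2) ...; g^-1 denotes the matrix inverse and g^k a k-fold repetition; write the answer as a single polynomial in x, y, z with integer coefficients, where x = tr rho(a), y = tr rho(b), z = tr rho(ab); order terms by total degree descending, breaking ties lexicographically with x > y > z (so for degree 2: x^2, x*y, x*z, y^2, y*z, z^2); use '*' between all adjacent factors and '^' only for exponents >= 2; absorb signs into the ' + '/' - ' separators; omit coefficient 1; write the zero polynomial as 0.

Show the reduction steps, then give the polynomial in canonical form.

x^5*y*z - x^6 - x^4*y^2 - x^4*z^2 - 2*x^3*y*z + 6*x^4 + 2*x^2*y^2 + 3*x^2*z^2 - x*y*z - 9*x^2 - z^2 + 2

reduce: trace(a b a) = trace(a) * trace(b a) - trace(b) = x*z - y
trace(a^2 b a) = trace(a) * trace(a b a) - trace(a b) = x^2*z - x*y - z
trace(a^2 b a^2) = trace(a) * trace(a^2 b a) - trace(a^2 b) = x^3*z - x^2*y - 2*x*z + y
trace(a^5 b) = trace(a) * trace(a^2 b a^2) - trace(a^2 b a) = x^4*z - x^3*y - 3*x^2*z + 2*x*y + z
trace(a^2) = trace(a) * trace(a) - trace(1) = x^2 - 2
reduce: trace(a^3) = trace(a) * trace(a^2) - trace(a) = x^3 - 3*x
trace(a^4) = trace(a) * trace(a^3) - trace(a^2) = x^4 - 4*x^2 + 2
reduce: trace(a^5) = trace(a) * trace(a^4) - trace(a^3) = x^5 - 5*x^3 + 5*x
trace(b a^5 b) = trace(b) * trace(a^5 b) - trace(a^5) = x^4*y*z - x^5 - x^3*y^2 - 3*x^2*y*z + 5*x^3 + 2*x*y^2 + y*z - 5*x
trace(b a b a) = trace(a b) * trace(a b) - trace(1)   [split at repeated a] = z^2 - 2
trace(b a b) = trace(b) * trace(a b) - trace(a) = y*z - x
so trace(a b a b a) = trace(a) * trace(b a b a) - trace(b a b) = x*z^2 - y*z - x
trace(b a b a^3) = trace(a) * trace(a b a b a) - trace(a b a b) = x^2*z^2 - x*y*z - x^2 - z^2 + 2
so trace(a^3 b a b a) = trace(a) * trace(b a b a^3) - trace(b a b a^2) = x^3*z^2 - x^2*y*z - x^3 - 2*x*z^2 + y*z + 3*x
reduce: trace(b a^5 b a) = trace(a) * trace(a^3 b a b a) - trace(a^3 b a b) = x^4*z^2 - x^3*y*z - x^4 - 3*x^2*z^2 + 2*x*y*z + 4*x^2 + z^2 - 2
trace(a^5 b a^-1 b) = trace(b a^5 b) * trace(a) - trace(b a^5 b a) = x^5*y*z - x^6 - x^4*y^2 - x^4*z^2 - 2*x^3*y*z + 6*x^4 + 2*x^2*y^2 + 3*x^2*z^2 - x*y*z - 9*x^2 - z^2 + 2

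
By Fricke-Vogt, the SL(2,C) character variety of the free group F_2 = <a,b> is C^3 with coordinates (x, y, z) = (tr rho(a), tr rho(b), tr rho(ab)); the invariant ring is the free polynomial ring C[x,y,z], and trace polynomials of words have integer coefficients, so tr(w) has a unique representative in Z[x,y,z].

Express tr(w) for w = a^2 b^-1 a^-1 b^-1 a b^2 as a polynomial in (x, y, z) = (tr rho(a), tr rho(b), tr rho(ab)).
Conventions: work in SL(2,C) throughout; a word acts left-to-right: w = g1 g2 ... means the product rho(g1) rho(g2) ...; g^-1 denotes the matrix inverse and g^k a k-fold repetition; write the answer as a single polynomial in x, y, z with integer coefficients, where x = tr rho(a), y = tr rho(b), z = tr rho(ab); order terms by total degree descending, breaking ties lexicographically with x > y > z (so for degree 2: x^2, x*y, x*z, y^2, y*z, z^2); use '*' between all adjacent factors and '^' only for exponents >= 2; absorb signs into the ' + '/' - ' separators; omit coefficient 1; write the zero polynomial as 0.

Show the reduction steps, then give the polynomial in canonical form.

x^2*y^2*z^2 - 2*x^3*y*z - x*y^3*z - x*y*z^3 + x^4 + x^2*y^2 + x^2*z^2 + 5*x*y*z - 4*x^2 - y^2 - z^2 + 2

and trace(b^2 a) = trace(b) trace(a b) - trace(a)   [square of b] = y*z - x
next, trace(b^2) = trace(b) trace(b) - trace(1)   [square of b] = y^2 - 2
next, trace(a b^2 a) = trace(a) trace(b^2 a) - trace(b^2)   [square of a] = x*y*z - x^2 - y^2 + 2
trace(a b a b) = trace(a b) trace(a b) - trace(1)   [split at a repeated a] = z^2 - 2
trace(a b a) = trace(a) trace(b a) - trace(b)   [square of a] = x*z - y
trace(a b^2 a b) = trace(b) trace(a b a b) - trace(a b a)   [square of b] = y*z^2 - x*z - y
trace(b^-1 a b^2 a) = trace(a b^2 a) trace(b) - trace(a b^2 a b)   [inverse elimination on b] = x*y^2*z - x^2*y - y^3 - y*z^2 + x*z + 3*y
trace(b^2 a^2 b) = trace(b) trace(a^2 b^2) - trace(a^2 b)   [square of b] = x*y^2*z - x^2*y - y^3 - x*z + 3*y
trace(b^2 a b^2 a) = trace(b) trace(a b^2 a b) - trace(a b^2 a)   [square of b] = y^2*z^2 - 2*x*y*z + x^2 - 2
and trace(b^2 a b) = trace(b) trace(a b^2) - trace(a b)   [square of b] = y^2*z - x*y - z
trace(b^2 a b^2) = trace(b) trace(b^2 a b) - trace(b^2 a)   [square of b] = y^3*z - x*y^2 - 2*y*z + x
trace(b a b^2 a^2 b) = trace(a) trace(b^2 a b^2 a) - trace(b^2 a b^2)   [square of a] = x*y^2*z^2 - 2*x^2*y*z - y^3*z + x^3 + x*y^2 + 2*y*z - 3*x
trace(a b a b a b) = trace(b a) trace(b a b a) - trace(b^-1 a^-1)   [split at a repeated b] = z^3 - 3*z
trace(a b a b a) = trace(a) trace(b a b a) - trace(b a b)   [square of a] = x*z^2 - y*z - x
next, trace(b a b a b^2 a) = trace(b) trace(a b a b a b) - trace(a b a b a)   [square of b] = y*z^3 - x*z^2 - 2*y*z + x
and trace(b a b a b^2) = trace(b) trace(b a b a b) - trace(b a b a)   [square of b] = y^2*z^2 - x*y*z - y^2 - z^2 + 2
trace(b a b^2 a^2 b a) = trace(a) trace(b a b a b^2 a) - trace(b a b a b^2)   [square of a] = x*y*z^3 - x^2*z^2 - y^2*z^2 - x*y*z + x^2 + y^2 + z^2 - 2
trace(a b^2 a^2 b a^-1 b) = trace(b a b^2 a^2 b) trace(a) - trace(b a b^2 a^2 b a)   [inverse elimination on a] = x^2*y^2*z^2 - 2*x^3*y*z - x*y^3*z - x*y*z^3 + x^4 + x^2*y^2 + x^2*z^2 + y^2*z^2 + 3*x*y*z - 4*x^2 - y^2 - z^2 + 2
trace(a^-1 b^-1 a b^2 a^2 b) = trace(a b^2 a^2 b a^-1) trace(b) - trace(a b^2 a^2 b a^-1 b)   [inverse elimination on b] = -x^2*y^2*z^2 + 2*x^3*y*z + 2*x*y^3*z + x*y*z^3 - x^4 - 2*x^2*y^2 - x^2*z^2 - y^4 - y^2*z^2 - 4*x*y*z + 4*x^2 + 4*y^2 + z^2 - 2
next, trace(a^2 b^-1 a^-1 b^-1 a b^2) = trace(a^-1 b^-1 a b^2 a^2) trace(b) - trace(a^-1 b^-1 a b^2 a^2 b)   [inverse elimination on b] = x^2*y^2*z^2 - 2*x^3*y*z - x*y^3*z - x*y*z^3 + x^4 + x^2*y^2 + x^2*z^2 + 5*x*y*z - 4*x^2 - y^2 - z^2 + 2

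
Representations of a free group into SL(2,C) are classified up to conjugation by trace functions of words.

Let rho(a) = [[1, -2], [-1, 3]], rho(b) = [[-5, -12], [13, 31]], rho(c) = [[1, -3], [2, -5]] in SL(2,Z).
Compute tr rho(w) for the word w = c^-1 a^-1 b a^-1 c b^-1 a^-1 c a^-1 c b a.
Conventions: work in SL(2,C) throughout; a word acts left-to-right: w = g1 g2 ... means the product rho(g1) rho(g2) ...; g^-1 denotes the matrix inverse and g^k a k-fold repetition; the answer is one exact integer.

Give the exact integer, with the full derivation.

-8911486

rho(c^-1) = [[-5, 3], [-2, 1]]
... * rho(a^-1) = [[3, 2], [1, 1]]  ->  [[-12, -7], [-5, -3]]
... * rho(b) = [[-5, -12], [13, 31]]  ->  [[-31, -73], [-14, -33]]
... * rho(a^-1) = [[3, 2], [1, 1]]  ->  [[-166, -135], [-75, -61]]
... * rho(c) = [[1, -3], [2, -5]]  ->  [[-436, 1173], [-197, 530]]
... * rho(b^-1) = [[31, 12], [-13, -5]]  ->  [[-28765, -11097], [-12997, -5014]]
... * rho(a^-1) = [[3, 2], [1, 1]]  ->  [[-97392, -68627], [-44005, -31008]]
... * rho(c) = [[1, -3], [2, -5]]  ->  [[-234646, 635311], [-106021, 287055]]
... * rho(a^-1) = [[3, 2], [1, 1]]  ->  [[-68627, 166019], [-31008, 75013]]
... * rho(c) = [[1, -3], [2, -5]]  ->  [[263411, -624214], [119018, -282041]]
... * rho(b) = [[-5, -12], [13, 31]]  ->  [[-9431837, -22511566], [-4261623, -10171487]]
... * rho(a) = [[1, -2], [-1, 3]]  ->  [[13079729, -48671024], [5909864, -21991215]]
tr = 13079729 + -21991215 = -8911486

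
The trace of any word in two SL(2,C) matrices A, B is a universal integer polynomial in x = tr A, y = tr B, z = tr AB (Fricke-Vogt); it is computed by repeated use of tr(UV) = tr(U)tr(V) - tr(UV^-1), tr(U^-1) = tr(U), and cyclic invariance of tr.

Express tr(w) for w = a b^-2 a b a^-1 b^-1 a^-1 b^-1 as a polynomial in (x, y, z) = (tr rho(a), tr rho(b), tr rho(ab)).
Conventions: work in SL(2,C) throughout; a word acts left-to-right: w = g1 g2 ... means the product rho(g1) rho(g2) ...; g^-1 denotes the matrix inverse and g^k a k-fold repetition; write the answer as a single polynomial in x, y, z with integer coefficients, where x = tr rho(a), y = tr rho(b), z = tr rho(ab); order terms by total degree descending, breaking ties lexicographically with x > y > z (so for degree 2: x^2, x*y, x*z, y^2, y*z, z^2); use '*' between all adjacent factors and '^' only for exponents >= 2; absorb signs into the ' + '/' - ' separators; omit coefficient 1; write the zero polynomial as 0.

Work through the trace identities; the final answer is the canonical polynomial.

-x^2*y^3*z^2 + x^3*y^2*z + x*y^4*z + 2*x*y^2*z^3 - y^3*z^2 - y*z^4 - x^3*z - 5*x*y^2*z - x*z^3 + y^3 + 4*y*z^2 + 4*x*z - 3*y

tr(a^2) = tr(a) * tr(a) - tr(1)   [square of a] = x^2 - 2
tr(a^2 b) = tr(a) * tr(b a) - tr(b)   [square of a] = x*z - y
tr(a b^-1 a) = tr(a^2) * tr(b) - tr(a^2 b)   [inverse elimination on b] = x^2*y - x*z - y
tr(a b a^2) = tr(a) * tr(b a^2) - tr(b a)   [square of a] = x^2*z - x*y - z
tr(b a b a) = tr(a b) * tr(a b) - tr(1)   [split at a repeated a] = z^2 - 2
tr(b a b) = tr(b) * tr(a b) - tr(a)   [square of b] = y*z - x
tr(a b a^2 b) = tr(a) * tr(b a b a) - tr(b a b)   [square of a] = x*z^2 - y*z - x
tr(a b^-1 a b a) = tr(a b a^2) * tr(b) - tr(a b a^2 b)   [inverse elimination on b] = x^2*y*z - x*y^2 - x*z^2 + x
tr(a b a b a b) = tr(a b) * tr(a b a b) - tr(a^-1 b^-1)   [split at a repeated a] = z^3 - 3*z
tr(a b^-1 a b a b) = tr(a b a b a) * tr(b) - tr(a b a b a b)   [inverse elimination on b] = x*y*z^2 - y^2*z - z^3 - x*y + 3*z
tr(b^-1 a b^-1 a b a) = tr(a b^-1 a b a) * tr(b) - tr(a b^-1 a b a b)   [inverse elimination on b] = x^2*y^2*z - x*y^3 - 2*x*y*z^2 + y^2*z + z^3 + 2*x*y - 3*z
tr(b^-1 a b^-1 a b a^-1) = tr(b^-1 a b^-1 a b) * tr(a) - tr(b^-1 a b^-1 a b a)   [inverse elimination on a] = -x^2*y^2*z + x^3*y + x*y^3 + 2*x*y*z^2 - x^2*z - y^2*z - z^3 - 3*x*y + 3*z
tr(b^-1 a b a^-1 b^-2 a) = tr(b^-1 a b^-1 a b a^-1) * tr(b) - tr(b^-1 a b^-1 a b a^-1 b)   [inverse elimination on b] = -x^2*y^3*z + x^3*y^2 + x*y^4 + 2*x*y^2*z^2 - x^2*y*z - y^3*z - y*z^3 - 3*x*y^2 + 3*y*z - x
tr(a^2 b a b^-1) = tr(a^2 b a) * tr(b) - tr(a^2 b a b)   [inverse elimination on b] = x^2*y*z - x*y^2 - x*z^2 + x
tr(b^-2 a^2 b a) = tr(a^2 b a b^-1) * tr(b) - tr(a^2 b a)   [inverse elimination on b] = x^2*y^2*z - x*y^3 - x*y*z^2 - x^2*z + 2*x*y + z
tr(a b a^-1 b^-2 a) = tr(b^-2 a^2 b) * tr(a) - tr(b^-2 a^2 b a)   [inverse elimination on a] = -x^2*y^2*z + x^3*y + x*y^3 + x*y*z^2 - 3*x*y - z
tr(b^-1 a b^-2 a b a^-1 b^-1) = tr(b^-1 a b a^-1 b^-2 a) * tr(b) - tr(b^-1 a b a^-1 b^-2 a b)   [inverse elimination on b] = -x^2*y^4*z + x^3*y^3 + x*y^5 + 2*x*y^3*z^2 - y^4*z - y^2*z^3 - x^3*y - 4*x*y^3 - x*y*z^2 + 3*y^2*z + 2*x*y + z
tr(a b^-1 a b) = tr(a b a) * tr(b) - tr(a b a b)   [inverse elimination on b] = x*y*z - y^2 - z^2 + 2
tr(a^3) = tr(a) * tr(a^2) - tr(a)   [square of a] = x^3 - 3*x
tr(b a^3 b) = tr(b) * tr(a^3 b) - tr(a^3)   [square of b] = x^2*y*z - x^3 - x*y^2 - y*z + 3*x
tr(b a^3 b a) = tr(a) * tr(a b a b a) - tr(a b a b)   [square of a] = x^2*z^2 - x*y*z - x^2 - z^2 + 2
tr(a b a^-1 b a^2) = tr(b a^3 b) * tr(a) - tr(b a^3 b a)   [inverse elimination on a] = x^3*y*z - x^4 - x^2*y^2 - x^2*z^2 + 4*x^2 + z^2 - 2
tr(b a^2 b a b) = tr(b) * tr(a^2 b a b) - tr(a^2 b a)   [square of b] = x*y*z^2 - x^2*z - y^2*z + z
tr(b a b a b) = tr(b) * tr(a b a b) - tr(a b a)   [square of b] = y*z^2 - x*z - y
tr(b a^2 b a b a) = tr(a) * tr(b a b a b a) - tr(b a b a b)   [square of a] = x*z^3 - y*z^2 - 2*x*z + y
tr(a b a^-1 b a^2 b) = tr(b a^2 b a b) * tr(a) - tr(b a^2 b a b a)   [inverse elimination on a] = x^2*y*z^2 - x^3*z - x*y^2*z - x*z^3 + y*z^2 + 3*x*z - y
tr(a^2 b^-1 a b a^-1 b) = tr(a b a^-1 b a^2) * tr(b) - tr(a b a^-1 b a^2 b)   [inverse elimination on b] = x^3*y^2*z - x^4*y - x^2*y^3 - 2*x^2*y*z^2 + x^3*z + x*y^2*z + x*z^3 + 4*x^2*y - 3*x*z - y
tr(a b^-1 a b a^-1 b^-1 a) = tr(a^2 b^-1 a b a^-1) * tr(b) - tr(a^2 b^-1 a b a^-1 b)   [inverse elimination on b] = -x^3*y^2*z + x^4*y + x^2*y^3 + 2*x^2*y*z^2 - x^3*z - x*z^3 - 4*x^2*y - y^3 - y*z^2 + 3*x*z + 3*y
tr(b a^2 b) = tr(b) * tr(a^2 b) - tr(a^2)   [square of b] = x*y*z - x^2 - y^2 + 2
tr(a b a^2 b a) = tr(a) * tr(b a^2 b a) - tr(b a^2 b)   [square of a] = x^2*z^2 - 2*x*y*z + y^2 - 2
tr(a b a b^-1 a b a) = tr(a b a^2 b a) * tr(b) - tr(a b a^2 b a b)   [inverse elimination on b] = x^2*y*z^2 - 2*x*y^2*z - x*z^3 + y^3 + y*z^2 + 2*x*z - 3*y
tr(a b a b a b a b) = tr(a b a b) * tr(a b a b) - tr(1)   [split at a repeated a] = z^4 - 4*z^2 + 2
tr(a b a b^-1 a b a b) = tr(a b a b a b a) * tr(b) - tr(a b a b a b a b)   [inverse elimination on b] = x*y*z^3 - y^2*z^2 - z^4 - 2*x*y*z + y^2 + 4*z^2 - 2
tr(b^-1 a b a b^-1 a b a) = tr(a b a b^-1 a b a) * tr(b) - tr(a b a b^-1 a b a b)   [inverse elimination on b] = x^2*y^2*z^2 - 2*x*y^3*z - 2*x*y*z^3 + y^4 + 2*y^2*z^2 + z^4 + 4*x*y*z - 4*y^2 - 4*z^2 + 2
tr(a b^-1 a b a^-1 b^-1 a b) = tr(b^-1 a b a b^-1 a b) * tr(a) - tr(b^-1 a b a b^-1 a b a)   [inverse elimination on a] = -x^2*y^2*z^2 + x^3*y*z + 2*x*y^3*z + 2*x*y*z^3 - x^2*y^2 - x^2*z^2 - y^4 - 2*y^2*z^2 - z^4 - 4*x*y*z + x^2 + 4*y^2 + 4*z^2 - 2
tr(a b a^-1 b^-1 a b^-1 a b^-1) = tr(a b^-1 a b a^-1 b^-1 a) * tr(b) - tr(a b^-1 a b a^-1 b^-1 a b)   [inverse elimination on b] = -x^3*y^3*z + x^4*y^2 + x^2*y^4 + 3*x^2*y^2*z^2 - 2*x^3*y*z - 2*x*y^3*z - 3*x*y*z^3 - 3*x^2*y^2 + x^2*z^2 + y^2*z^2 + z^4 + 7*x*y*z - x^2 - y^2 - 4*z^2 + 2
tr(a^2 b a^-1 b^-1 a) = tr(a^3 b a^-1) * tr(b) - tr(a^3 b a^-1 b)   [inverse elimination on b] = -x^3*y*z + x^4 + x^2*y^2 + x^2*z^2 + x*y*z - 4*x^2 - y^2 - z^2 + 2
tr(a^2 b a^-1 b^-1 a b) = tr(b^-1 a b a^2 b) * tr(a) - tr(b^-1 a b a^2 b a)   [inverse elimination on a] = -x^2*y*z^2 + x^3*z + 2*x*y^2*z + x*z^3 - x^2*y - y^3 - y*z^2 - 3*x*z + 3*y
tr(a b a^-1 b^-1 a b^-1 a) = tr(a^2 b a^-1 b^-1 a) * tr(b) - tr(a^2 b a^-1 b^-1 a b)   [inverse elimination on b] = -x^3*y^2*z + x^4*y + x^2*y^3 + 2*x^2*y*z^2 - x^3*z - x*y^2*z - x*z^3 - 3*x^2*y + 3*x*z - y
tr(b^-1 a b^-2 a b a^-1 b^-1 a) = tr(a b a^-1 b^-1 a b^-1 a b^-1) * tr(b) - tr(a b a^-1 b^-1 a b^-1 a)   [inverse elimination on b] = -x^3*y^4*z + x^4*y^3 + x^2*y^5 + 3*x^2*y^3*z^2 - x^3*y^2*z - 2*x*y^4*z - 3*x*y^2*z^3 - x^4*y - 4*x^2*y^3 - x^2*y*z^2 + y^3*z^2 + y*z^4 + x^3*z + 8*x*y^2*z + x*z^3 + 2*x^2*y - y^3 - 4*y*z^2 - 3*x*z + 3*y
tr(a b^-2 a b a^-1 b^-1 a^-1 b^-1) = tr(b^-1 a b^-2 a b a^-1 b^-1) * tr(a) - tr(b^-1 a b^-2 a b a^-1 b^-1 a)   [inverse elimination on a] = -x^2*y^3*z^2 + x^3*y^2*z + x*y^4*z + 2*x*y^2*z^3 - y^3*z^2 - y*z^4 - x^3*z - 5*x*y^2*z - x*z^3 + y^3 + 4*y*z^2 + 4*x*z - 3*y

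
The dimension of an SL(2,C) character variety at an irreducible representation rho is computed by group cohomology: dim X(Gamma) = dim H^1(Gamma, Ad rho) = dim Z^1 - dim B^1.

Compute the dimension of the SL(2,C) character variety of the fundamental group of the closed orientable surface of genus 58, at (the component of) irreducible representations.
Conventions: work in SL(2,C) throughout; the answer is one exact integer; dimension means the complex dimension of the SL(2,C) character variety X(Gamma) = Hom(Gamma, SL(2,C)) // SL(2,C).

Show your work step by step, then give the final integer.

342

The genus-58 surface group: 2g = 116 generators, one relator prod [a_i, b_i].
Before the relator condition, cocycle space has dim 3*116 = 348.
d_2 is surjective at irreducible rho (its cokernel H^2 is dual to H^0 = 0), so dim Z^1 = 348 - 3 = 345.
Coboundaries contribute dim B^1 = 3 (injective at irreducible rho).
dim X = dim H^1 = 345 - 3 = 342.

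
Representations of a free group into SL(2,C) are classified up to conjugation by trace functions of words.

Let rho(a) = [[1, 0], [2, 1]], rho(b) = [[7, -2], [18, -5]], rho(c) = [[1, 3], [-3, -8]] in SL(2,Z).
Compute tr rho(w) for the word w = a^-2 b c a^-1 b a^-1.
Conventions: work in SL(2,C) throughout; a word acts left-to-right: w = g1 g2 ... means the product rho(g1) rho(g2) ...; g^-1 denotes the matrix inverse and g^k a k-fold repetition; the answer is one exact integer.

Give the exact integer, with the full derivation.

rho(a^-1) = [[1, 0], [-2, 1]]
... * rho(a^-1) = [[1, 0], [-2, 1]]  ->  [[1, 0], [-4, 1]]
... * rho(b) = [[7, -2], [18, -5]]  ->  [[7, -2], [-10, 3]]
... * rho(c) = [[1, 3], [-3, -8]]  ->  [[13, 37], [-19, -54]]
... * rho(a^-1) = [[1, 0], [-2, 1]]  ->  [[-61, 37], [89, -54]]
... * rho(b) = [[7, -2], [18, -5]]  ->  [[239, -63], [-349, 92]]
... * rho(a^-1) = [[1, 0], [-2, 1]]  ->  [[365, -63], [-533, 92]]
tr = 365 + 92 = 457

457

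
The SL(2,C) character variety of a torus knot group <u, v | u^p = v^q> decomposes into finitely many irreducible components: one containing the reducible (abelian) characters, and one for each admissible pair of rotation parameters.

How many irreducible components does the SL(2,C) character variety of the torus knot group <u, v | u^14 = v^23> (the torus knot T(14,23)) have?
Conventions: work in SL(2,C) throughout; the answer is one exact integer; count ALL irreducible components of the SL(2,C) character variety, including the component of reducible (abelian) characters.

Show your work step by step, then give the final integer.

144

For T(14,23): irreducibility forces the central element u^14 = v^23 to one of +I, -I.
This locks tr(u) to 2*cos(pi*alpha/14), alpha in 1..13, and tr(v) to 2*cos(pi*beta/23), beta in 1..22, on each component of irreducible characters.
Consistency of u^14 = (-1)^alpha I with v^23 = (-1)^beta I forces alpha = beta (mod 2).
count pairs: odd alpha (7 choices) x odd beta (11), plus even alpha (6) x even beta (11): 7*11 + 6*11 = 143.
Total: 143 irreducible-character components + 1 reducible (abelian) component = 144.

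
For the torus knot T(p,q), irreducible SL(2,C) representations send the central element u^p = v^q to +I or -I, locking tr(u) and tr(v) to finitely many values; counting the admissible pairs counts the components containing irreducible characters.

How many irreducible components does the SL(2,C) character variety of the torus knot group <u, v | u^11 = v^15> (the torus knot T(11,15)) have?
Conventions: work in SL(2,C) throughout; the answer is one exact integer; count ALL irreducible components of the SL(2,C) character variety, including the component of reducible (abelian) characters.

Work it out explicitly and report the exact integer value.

In the torus knot group T(11,15), u^11 = v^15 is central, so an irreducible representation sends it to +I or -I (Schur).
On an irreducible component, tr(u) is locked at 2*cos(pi*alpha/11) for some alpha in 1..10, and tr(v) at 2*cos(pi*beta/15) for some beta in 1..14.
u^11 = (-1)^alpha I and v^15 = (-1)^beta I must agree, so alpha and beta have equal parity.
Enumerate parity-matched pairs: 5*7 odd-odd plus 5*7 even-even gives 70.
components with irreducible characters: 70; plus the single component of reducible (abelian) characters: total 71.

71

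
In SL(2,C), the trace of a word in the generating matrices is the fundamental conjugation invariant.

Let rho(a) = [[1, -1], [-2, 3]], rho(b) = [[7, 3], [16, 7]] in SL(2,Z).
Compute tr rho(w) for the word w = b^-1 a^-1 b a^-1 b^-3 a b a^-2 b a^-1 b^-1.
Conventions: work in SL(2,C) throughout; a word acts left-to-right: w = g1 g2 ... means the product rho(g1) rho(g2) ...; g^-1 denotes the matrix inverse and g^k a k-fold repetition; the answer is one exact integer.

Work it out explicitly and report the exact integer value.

rho(b^-1) = [[7, -3], [-16, 7]]
... * rho(a^-1) = [[3, 1], [2, 1]]  ->  [[15, 4], [-34, -9]]
... * rho(b) = [[7, 3], [16, 7]]  ->  [[169, 73], [-382, -165]]
... * rho(a^-1) = [[3, 1], [2, 1]]  ->  [[653, 242], [-1476, -547]]
... * rho(b^-1) = [[7, -3], [-16, 7]]  ->  [[699, -265], [-1580, 599]]
... * rho(b^-1) = [[7, -3], [-16, 7]]  ->  [[9133, -3952], [-20644, 8933]]
... * rho(b^-1) = [[7, -3], [-16, 7]]  ->  [[127163, -55063], [-287436, 124463]]
... * rho(a) = [[1, -1], [-2, 3]]  ->  [[237289, -292352], [-536362, 660825]]
... * rho(b) = [[7, 3], [16, 7]]  ->  [[-3016609, -1334597], [6818666, 3016689]]
... * rho(a^-1) = [[3, 1], [2, 1]]  ->  [[-11719021, -4351206], [26489376, 9835355]]
... * rho(a^-1) = [[3, 1], [2, 1]]  ->  [[-43859475, -16070227], [99138838, 36324731]]
... * rho(b) = [[7, 3], [16, 7]]  ->  [[-564139957, -244070014], [1275167562, 551689631]]
... * rho(a^-1) = [[3, 1], [2, 1]]  ->  [[-2180559899, -808209971], [4928881948, 1826857193]]
... * rho(b^-1) = [[7, -3], [-16, 7]]  ->  [[-2332559757, 884209900], [5272458548, -1998645493]]
tr = -2332559757 + -1998645493 = -4331205250

-4331205250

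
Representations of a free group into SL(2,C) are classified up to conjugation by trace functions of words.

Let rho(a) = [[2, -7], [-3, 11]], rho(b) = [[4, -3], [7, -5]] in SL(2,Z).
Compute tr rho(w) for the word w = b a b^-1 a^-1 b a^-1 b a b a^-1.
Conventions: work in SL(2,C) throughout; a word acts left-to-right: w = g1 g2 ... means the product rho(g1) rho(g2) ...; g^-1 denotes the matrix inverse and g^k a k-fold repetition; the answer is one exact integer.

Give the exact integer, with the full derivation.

rho(b) = [[4, -3], [7, -5]]
... * rho(a) = [[2, -7], [-3, 11]]  ->  [[17, -61], [29, -104]]
... * rho(b^-1) = [[-5, 3], [-7, 4]]  ->  [[342, -193], [583, -329]]
... * rho(a^-1) = [[11, 7], [3, 2]]  ->  [[3183, 2008], [5426, 3423]]
... * rho(b) = [[4, -3], [7, -5]]  ->  [[26788, -19589], [45665, -33393]]
... * rho(a^-1) = [[11, 7], [3, 2]]  ->  [[235901, 148338], [402136, 252869]]
... * rho(b) = [[4, -3], [7, -5]]  ->  [[1981970, -1449393], [3378627, -2470753]]
... * rho(a) = [[2, -7], [-3, 11]]  ->  [[8312119, -29817113], [14169513, -50828672]]
... * rho(b) = [[4, -3], [7, -5]]  ->  [[-175471315, 124149208], [-299122652, 211634821]]
... * rho(a^-1) = [[11, 7], [3, 2]]  ->  [[-1557736841, -980000789], [-2655444709, -1670588922]]
tr = -1557736841 + -1670588922 = -3228325763

-3228325763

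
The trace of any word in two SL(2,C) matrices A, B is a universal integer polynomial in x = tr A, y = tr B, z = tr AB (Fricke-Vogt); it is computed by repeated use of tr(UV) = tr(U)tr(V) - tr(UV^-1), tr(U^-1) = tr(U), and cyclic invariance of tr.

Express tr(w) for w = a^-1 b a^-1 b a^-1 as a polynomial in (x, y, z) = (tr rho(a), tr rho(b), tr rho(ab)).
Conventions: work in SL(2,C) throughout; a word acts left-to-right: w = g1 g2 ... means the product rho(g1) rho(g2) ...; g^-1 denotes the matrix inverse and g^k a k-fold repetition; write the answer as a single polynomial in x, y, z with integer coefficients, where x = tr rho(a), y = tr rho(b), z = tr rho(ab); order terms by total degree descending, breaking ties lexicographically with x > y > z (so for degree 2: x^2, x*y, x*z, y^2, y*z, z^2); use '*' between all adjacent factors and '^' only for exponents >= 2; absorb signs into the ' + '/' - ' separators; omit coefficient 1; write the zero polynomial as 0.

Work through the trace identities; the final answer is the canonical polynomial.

x^3*y^2 - 2*x^2*y*z - x*y^2 + x*z^2 + y*z - x

and tr(b^2) = tr(b) tr(b) - tr(1) = y^2 - 2
tr(b^2 a) = tr(b) tr(a b) - tr(a) = y*z - x
next, tr(b a^-1 b) = tr(b^2) tr(a) - tr(b^2 a) = x*y^2 - y*z - x
tr(b a b a) = tr(b a) tr(b a) - tr(1)   [split at repeated b] = z^2 - 2
tr(b a^-1 b a) = tr(b a b) tr(a) - tr(b a b a) = x*y*z - x^2 - z^2 + 2
tr(a^-1 b a^-1 b) = tr(b a^-1 b) tr(a) - tr(b a^-1 b a) = x^2*y^2 - 2*x*y*z + z^2 - 2
and tr(a^-1 b a^-1 b a^-1) = tr(a^-1 b a^-1 b) tr(a) - tr(a^-1 b a^-1 b a) = x^3*y^2 - 2*x^2*y*z - x*y^2 + x*z^2 + y*z - x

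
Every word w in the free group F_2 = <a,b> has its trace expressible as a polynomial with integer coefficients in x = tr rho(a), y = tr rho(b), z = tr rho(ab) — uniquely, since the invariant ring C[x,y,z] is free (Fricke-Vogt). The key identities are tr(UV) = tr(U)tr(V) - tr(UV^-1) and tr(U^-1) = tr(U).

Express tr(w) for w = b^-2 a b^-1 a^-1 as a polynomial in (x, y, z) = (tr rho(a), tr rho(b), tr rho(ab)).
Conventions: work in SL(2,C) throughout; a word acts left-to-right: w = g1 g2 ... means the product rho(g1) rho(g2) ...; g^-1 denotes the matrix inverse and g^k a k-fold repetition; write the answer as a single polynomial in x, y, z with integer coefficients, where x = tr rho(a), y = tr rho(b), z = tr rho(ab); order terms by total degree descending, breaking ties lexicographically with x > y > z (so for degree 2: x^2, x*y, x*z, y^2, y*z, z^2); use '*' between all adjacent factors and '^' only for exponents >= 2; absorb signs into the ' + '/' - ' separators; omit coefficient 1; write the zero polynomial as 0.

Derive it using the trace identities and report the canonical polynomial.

use: trace(b^-1) = trace(b) = y
use: trace(a b a) = trace(a)*trace(b a) - trace(b) = x*z - y
trace(a b a b) = trace(a b)*trace(a b) - trace(1) = z^2 - 2
trace(b a b^-1 a) = trace(a b a)*trace(b) - trace(a b a b) = x*y*z - y^2 - z^2 + 2
trace(a b^-1 a^-1 b) = trace(b a b^-1)*trace(a) - trace(b a b^-1 a) = -x*y*z + x^2 + y^2 + z^2 - 2
trace(a b^-1 a^-1 b^-1) = trace(a b^-1 a^-1)*trace(b) - trace(a b^-1 a^-1 b) = x*y*z - x^2 - z^2 + 2
use: trace(b^-2 a b^-1 a^-1) = trace(a b^-1 a^-1 b^-1)*trace(b) - trace(a b^-1 a^-1) = x*y^2*z - x^2*y - y*z^2 + y

x*y^2*z - x^2*y - y*z^2 + y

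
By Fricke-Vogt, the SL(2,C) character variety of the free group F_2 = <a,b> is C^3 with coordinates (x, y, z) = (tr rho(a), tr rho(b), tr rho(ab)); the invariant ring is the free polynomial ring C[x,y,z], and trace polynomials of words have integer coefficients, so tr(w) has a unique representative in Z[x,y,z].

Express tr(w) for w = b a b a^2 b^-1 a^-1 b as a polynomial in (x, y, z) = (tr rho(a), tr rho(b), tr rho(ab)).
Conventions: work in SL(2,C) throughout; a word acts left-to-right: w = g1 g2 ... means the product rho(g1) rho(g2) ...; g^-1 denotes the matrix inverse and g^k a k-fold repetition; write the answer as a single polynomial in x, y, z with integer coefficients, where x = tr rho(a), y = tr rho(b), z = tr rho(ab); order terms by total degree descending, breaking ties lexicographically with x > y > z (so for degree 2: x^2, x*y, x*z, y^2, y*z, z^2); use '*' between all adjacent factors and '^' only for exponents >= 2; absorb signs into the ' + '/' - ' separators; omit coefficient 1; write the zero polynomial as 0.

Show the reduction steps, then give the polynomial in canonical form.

trace(a b a b) = trace(a b)*trace(a b) - trace(1)  (split on a) = z^2 - 2
reduce: trace(a b a) = trace(a)*trace(b a) - trace(b)  (reduce the a square) = x*z - y
trace(b^2 a b a) = trace(b)*trace(a b a b) - trace(a b a)  (reduce the b square) = y*z^2 - x*z - y
trace(b a b) = trace(b)*trace(a b) - trace(a)  (reduce the b square) = y*z - x
trace(b^2 a b) = trace(b)*trace(b a b) - trace(b a)  (reduce the b square) = y^2*z - x*y - z
trace(b a b a^2 b) = trace(a)*trace(b^2 a b a) - trace(b^2 a b)  (reduce the a square) = x*y*z^2 - x^2*z - y^2*z + z
trace(b a b a^2) = trace(a)*trace(b a b a) - trace(b a b)  (reduce the a square) = x*z^2 - y*z - x
reduce: trace(b^2 a b a^2 b) = trace(b)*trace(b a b a^2 b) - trace(b a b a^2)  (reduce the b square) = x*y^2*z^2 - x^2*y*z - y^3*z - x*z^2 + 2*y*z + x
so trace(a b a b a b) = trace(a b a b)*trace(a b) - trace(b a)  (split on a) = z^3 - 3*z
trace(b a b^2 a b a) = trace(b)*trace(a b a b a b) - trace(a b a b a)  (reduce the b square) = y*z^3 - x*z^2 - 2*y*z + x
so trace(a^2) = trace(a)*trace(a) - trace(1)  (reduce the a square) = x^2 - 2
so trace(a b^2 a) = trace(b)*trace(a^2 b) - trace(a^2)  (reduce the b square) = x*y*z - x^2 - y^2 + 2
reduce: trace(b a b^2 a b) = trace(b)*trace(a b^2 a b) - trace(a b^2 a)  (reduce the b square) = y^2*z^2 - 2*x*y*z + x^2 - 2
reduce: trace(b^2 a b a^2 b a) = trace(a)*trace(b a b^2 a b a) - trace(b a b^2 a b)  (reduce the a square) = x*y*z^3 - x^2*z^2 - y^2*z^2 + 2
so trace(a^-1 b^2 a b a^2 b) = trace(b^2 a b a^2 b)*trace(a) - trace(b^2 a b a^2 b a)  (eliminate a^-1) = x^2*y^2*z^2 - x^3*y*z - x*y^3*z - x*y*z^3 + y^2*z^2 + 2*x*y*z + x^2 - 2
trace(b a b a^2 b^-1 a^-1 b) = trace(a^-1 b^2 a b a^2)*trace(b) - trace(a^-1 b^2 a b a^2 b)  (eliminate b^-1) = -x^2*y^2*z^2 + x^3*y*z + x*y^3*z + x*y*z^3 - 3*x*y*z - x^2 - y^2 + 2

-x^2*y^2*z^2 + x^3*y*z + x*y^3*z + x*y*z^3 - 3*x*y*z - x^2 - y^2 + 2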